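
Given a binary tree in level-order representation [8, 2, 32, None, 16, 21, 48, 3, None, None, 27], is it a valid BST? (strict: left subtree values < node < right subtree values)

Level-order array: [8, 2, 32, None, 16, 21, 48, 3, None, None, 27]
Validate using subtree bounds (lo, hi): at each node, require lo < value < hi,
then recurse left with hi=value and right with lo=value.
Preorder trace (stopping at first violation):
  at node 8 with bounds (-inf, +inf): OK
  at node 2 with bounds (-inf, 8): OK
  at node 16 with bounds (2, 8): VIOLATION
Node 16 violates its bound: not (2 < 16 < 8).
Result: Not a valid BST


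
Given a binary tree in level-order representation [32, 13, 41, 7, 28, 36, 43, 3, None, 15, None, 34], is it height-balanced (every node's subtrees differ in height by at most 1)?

Tree (level-order array): [32, 13, 41, 7, 28, 36, 43, 3, None, 15, None, 34]
Definition: a tree is height-balanced if, at every node, |h(left) - h(right)| <= 1 (empty subtree has height -1).
Bottom-up per-node check:
  node 3: h_left=-1, h_right=-1, diff=0 [OK], height=0
  node 7: h_left=0, h_right=-1, diff=1 [OK], height=1
  node 15: h_left=-1, h_right=-1, diff=0 [OK], height=0
  node 28: h_left=0, h_right=-1, diff=1 [OK], height=1
  node 13: h_left=1, h_right=1, diff=0 [OK], height=2
  node 34: h_left=-1, h_right=-1, diff=0 [OK], height=0
  node 36: h_left=0, h_right=-1, diff=1 [OK], height=1
  node 43: h_left=-1, h_right=-1, diff=0 [OK], height=0
  node 41: h_left=1, h_right=0, diff=1 [OK], height=2
  node 32: h_left=2, h_right=2, diff=0 [OK], height=3
All nodes satisfy the balance condition.
Result: Balanced


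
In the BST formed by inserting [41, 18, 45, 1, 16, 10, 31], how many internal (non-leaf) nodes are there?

Tree built from: [41, 18, 45, 1, 16, 10, 31]
Tree (level-order array): [41, 18, 45, 1, 31, None, None, None, 16, None, None, 10]
Rule: An internal node has at least one child.
Per-node child counts:
  node 41: 2 child(ren)
  node 18: 2 child(ren)
  node 1: 1 child(ren)
  node 16: 1 child(ren)
  node 10: 0 child(ren)
  node 31: 0 child(ren)
  node 45: 0 child(ren)
Matching nodes: [41, 18, 1, 16]
Count of internal (non-leaf) nodes: 4


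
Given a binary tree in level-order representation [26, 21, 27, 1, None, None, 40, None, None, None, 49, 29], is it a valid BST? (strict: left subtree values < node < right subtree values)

Level-order array: [26, 21, 27, 1, None, None, 40, None, None, None, 49, 29]
Validate using subtree bounds (lo, hi): at each node, require lo < value < hi,
then recurse left with hi=value and right with lo=value.
Preorder trace (stopping at first violation):
  at node 26 with bounds (-inf, +inf): OK
  at node 21 with bounds (-inf, 26): OK
  at node 1 with bounds (-inf, 21): OK
  at node 27 with bounds (26, +inf): OK
  at node 40 with bounds (27, +inf): OK
  at node 49 with bounds (40, +inf): OK
  at node 29 with bounds (40, 49): VIOLATION
Node 29 violates its bound: not (40 < 29 < 49).
Result: Not a valid BST


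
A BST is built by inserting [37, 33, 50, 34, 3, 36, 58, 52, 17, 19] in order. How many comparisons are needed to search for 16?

Search path for 16: 37 -> 33 -> 3 -> 17
Found: False
Comparisons: 4


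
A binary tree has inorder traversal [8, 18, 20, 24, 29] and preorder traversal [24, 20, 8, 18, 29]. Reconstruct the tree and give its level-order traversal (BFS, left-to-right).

Inorder:  [8, 18, 20, 24, 29]
Preorder: [24, 20, 8, 18, 29]
Algorithm: preorder visits root first, so consume preorder in order;
for each root, split the current inorder slice at that value into
left-subtree inorder and right-subtree inorder, then recurse.
Recursive splits:
  root=24; inorder splits into left=[8, 18, 20], right=[29]
  root=20; inorder splits into left=[8, 18], right=[]
  root=8; inorder splits into left=[], right=[18]
  root=18; inorder splits into left=[], right=[]
  root=29; inorder splits into left=[], right=[]
Reconstructed level-order: [24, 20, 29, 8, 18]


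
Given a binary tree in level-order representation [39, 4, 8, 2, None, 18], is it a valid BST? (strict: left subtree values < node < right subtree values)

Level-order array: [39, 4, 8, 2, None, 18]
Validate using subtree bounds (lo, hi): at each node, require lo < value < hi,
then recurse left with hi=value and right with lo=value.
Preorder trace (stopping at first violation):
  at node 39 with bounds (-inf, +inf): OK
  at node 4 with bounds (-inf, 39): OK
  at node 2 with bounds (-inf, 4): OK
  at node 8 with bounds (39, +inf): VIOLATION
Node 8 violates its bound: not (39 < 8 < +inf).
Result: Not a valid BST


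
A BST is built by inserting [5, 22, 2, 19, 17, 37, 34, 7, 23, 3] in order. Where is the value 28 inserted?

Starting tree (level order): [5, 2, 22, None, 3, 19, 37, None, None, 17, None, 34, None, 7, None, 23]
Insertion path: 5 -> 22 -> 37 -> 34 -> 23
Result: insert 28 as right child of 23
Final tree (level order): [5, 2, 22, None, 3, 19, 37, None, None, 17, None, 34, None, 7, None, 23, None, None, None, None, 28]


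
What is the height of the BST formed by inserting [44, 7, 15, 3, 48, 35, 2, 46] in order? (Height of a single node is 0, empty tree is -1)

Insertion order: [44, 7, 15, 3, 48, 35, 2, 46]
Tree (level-order array): [44, 7, 48, 3, 15, 46, None, 2, None, None, 35]
Compute height bottom-up (empty subtree = -1):
  height(2) = 1 + max(-1, -1) = 0
  height(3) = 1 + max(0, -1) = 1
  height(35) = 1 + max(-1, -1) = 0
  height(15) = 1 + max(-1, 0) = 1
  height(7) = 1 + max(1, 1) = 2
  height(46) = 1 + max(-1, -1) = 0
  height(48) = 1 + max(0, -1) = 1
  height(44) = 1 + max(2, 1) = 3
Height = 3


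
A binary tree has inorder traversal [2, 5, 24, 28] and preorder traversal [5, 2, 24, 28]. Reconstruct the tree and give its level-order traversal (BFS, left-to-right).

Inorder:  [2, 5, 24, 28]
Preorder: [5, 2, 24, 28]
Algorithm: preorder visits root first, so consume preorder in order;
for each root, split the current inorder slice at that value into
left-subtree inorder and right-subtree inorder, then recurse.
Recursive splits:
  root=5; inorder splits into left=[2], right=[24, 28]
  root=2; inorder splits into left=[], right=[]
  root=24; inorder splits into left=[], right=[28]
  root=28; inorder splits into left=[], right=[]
Reconstructed level-order: [5, 2, 24, 28]


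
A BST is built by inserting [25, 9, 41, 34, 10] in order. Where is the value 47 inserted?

Starting tree (level order): [25, 9, 41, None, 10, 34]
Insertion path: 25 -> 41
Result: insert 47 as right child of 41
Final tree (level order): [25, 9, 41, None, 10, 34, 47]


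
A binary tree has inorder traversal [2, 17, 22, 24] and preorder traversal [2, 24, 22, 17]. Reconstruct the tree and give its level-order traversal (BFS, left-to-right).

Inorder:  [2, 17, 22, 24]
Preorder: [2, 24, 22, 17]
Algorithm: preorder visits root first, so consume preorder in order;
for each root, split the current inorder slice at that value into
left-subtree inorder and right-subtree inorder, then recurse.
Recursive splits:
  root=2; inorder splits into left=[], right=[17, 22, 24]
  root=24; inorder splits into left=[17, 22], right=[]
  root=22; inorder splits into left=[17], right=[]
  root=17; inorder splits into left=[], right=[]
Reconstructed level-order: [2, 24, 22, 17]


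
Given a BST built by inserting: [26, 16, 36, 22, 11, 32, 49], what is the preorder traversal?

Tree insertion order: [26, 16, 36, 22, 11, 32, 49]
Tree (level-order array): [26, 16, 36, 11, 22, 32, 49]
Preorder traversal: [26, 16, 11, 22, 36, 32, 49]


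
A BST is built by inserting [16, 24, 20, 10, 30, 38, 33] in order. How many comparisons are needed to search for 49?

Search path for 49: 16 -> 24 -> 30 -> 38
Found: False
Comparisons: 4


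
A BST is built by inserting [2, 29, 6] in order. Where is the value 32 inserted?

Starting tree (level order): [2, None, 29, 6]
Insertion path: 2 -> 29
Result: insert 32 as right child of 29
Final tree (level order): [2, None, 29, 6, 32]


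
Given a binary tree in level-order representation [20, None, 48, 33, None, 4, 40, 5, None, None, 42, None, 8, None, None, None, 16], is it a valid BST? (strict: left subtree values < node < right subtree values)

Level-order array: [20, None, 48, 33, None, 4, 40, 5, None, None, 42, None, 8, None, None, None, 16]
Validate using subtree bounds (lo, hi): at each node, require lo < value < hi,
then recurse left with hi=value and right with lo=value.
Preorder trace (stopping at first violation):
  at node 20 with bounds (-inf, +inf): OK
  at node 48 with bounds (20, +inf): OK
  at node 33 with bounds (20, 48): OK
  at node 4 with bounds (20, 33): VIOLATION
Node 4 violates its bound: not (20 < 4 < 33).
Result: Not a valid BST


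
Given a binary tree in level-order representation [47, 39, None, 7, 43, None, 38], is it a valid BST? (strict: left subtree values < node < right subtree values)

Level-order array: [47, 39, None, 7, 43, None, 38]
Validate using subtree bounds (lo, hi): at each node, require lo < value < hi,
then recurse left with hi=value and right with lo=value.
Preorder trace (stopping at first violation):
  at node 47 with bounds (-inf, +inf): OK
  at node 39 with bounds (-inf, 47): OK
  at node 7 with bounds (-inf, 39): OK
  at node 38 with bounds (7, 39): OK
  at node 43 with bounds (39, 47): OK
No violation found at any node.
Result: Valid BST


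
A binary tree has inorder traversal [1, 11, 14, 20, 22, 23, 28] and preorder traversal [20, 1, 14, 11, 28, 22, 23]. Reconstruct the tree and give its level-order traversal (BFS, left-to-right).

Inorder:  [1, 11, 14, 20, 22, 23, 28]
Preorder: [20, 1, 14, 11, 28, 22, 23]
Algorithm: preorder visits root first, so consume preorder in order;
for each root, split the current inorder slice at that value into
left-subtree inorder and right-subtree inorder, then recurse.
Recursive splits:
  root=20; inorder splits into left=[1, 11, 14], right=[22, 23, 28]
  root=1; inorder splits into left=[], right=[11, 14]
  root=14; inorder splits into left=[11], right=[]
  root=11; inorder splits into left=[], right=[]
  root=28; inorder splits into left=[22, 23], right=[]
  root=22; inorder splits into left=[], right=[23]
  root=23; inorder splits into left=[], right=[]
Reconstructed level-order: [20, 1, 28, 14, 22, 11, 23]


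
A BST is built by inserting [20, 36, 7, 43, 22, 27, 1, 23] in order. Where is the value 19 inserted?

Starting tree (level order): [20, 7, 36, 1, None, 22, 43, None, None, None, 27, None, None, 23]
Insertion path: 20 -> 7
Result: insert 19 as right child of 7
Final tree (level order): [20, 7, 36, 1, 19, 22, 43, None, None, None, None, None, 27, None, None, 23]


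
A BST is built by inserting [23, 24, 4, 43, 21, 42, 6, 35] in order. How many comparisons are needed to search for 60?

Search path for 60: 23 -> 24 -> 43
Found: False
Comparisons: 3


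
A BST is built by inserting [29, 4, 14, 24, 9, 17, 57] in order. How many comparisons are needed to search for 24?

Search path for 24: 29 -> 4 -> 14 -> 24
Found: True
Comparisons: 4


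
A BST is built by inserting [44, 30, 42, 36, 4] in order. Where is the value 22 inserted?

Starting tree (level order): [44, 30, None, 4, 42, None, None, 36]
Insertion path: 44 -> 30 -> 4
Result: insert 22 as right child of 4
Final tree (level order): [44, 30, None, 4, 42, None, 22, 36]


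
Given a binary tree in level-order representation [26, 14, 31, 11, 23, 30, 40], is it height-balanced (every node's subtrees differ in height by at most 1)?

Tree (level-order array): [26, 14, 31, 11, 23, 30, 40]
Definition: a tree is height-balanced if, at every node, |h(left) - h(right)| <= 1 (empty subtree has height -1).
Bottom-up per-node check:
  node 11: h_left=-1, h_right=-1, diff=0 [OK], height=0
  node 23: h_left=-1, h_right=-1, diff=0 [OK], height=0
  node 14: h_left=0, h_right=0, diff=0 [OK], height=1
  node 30: h_left=-1, h_right=-1, diff=0 [OK], height=0
  node 40: h_left=-1, h_right=-1, diff=0 [OK], height=0
  node 31: h_left=0, h_right=0, diff=0 [OK], height=1
  node 26: h_left=1, h_right=1, diff=0 [OK], height=2
All nodes satisfy the balance condition.
Result: Balanced


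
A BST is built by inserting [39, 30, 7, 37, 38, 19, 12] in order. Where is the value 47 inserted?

Starting tree (level order): [39, 30, None, 7, 37, None, 19, None, 38, 12]
Insertion path: 39
Result: insert 47 as right child of 39
Final tree (level order): [39, 30, 47, 7, 37, None, None, None, 19, None, 38, 12]


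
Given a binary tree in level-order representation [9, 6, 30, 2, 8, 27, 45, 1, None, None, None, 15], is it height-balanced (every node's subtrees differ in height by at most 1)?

Tree (level-order array): [9, 6, 30, 2, 8, 27, 45, 1, None, None, None, 15]
Definition: a tree is height-balanced if, at every node, |h(left) - h(right)| <= 1 (empty subtree has height -1).
Bottom-up per-node check:
  node 1: h_left=-1, h_right=-1, diff=0 [OK], height=0
  node 2: h_left=0, h_right=-1, diff=1 [OK], height=1
  node 8: h_left=-1, h_right=-1, diff=0 [OK], height=0
  node 6: h_left=1, h_right=0, diff=1 [OK], height=2
  node 15: h_left=-1, h_right=-1, diff=0 [OK], height=0
  node 27: h_left=0, h_right=-1, diff=1 [OK], height=1
  node 45: h_left=-1, h_right=-1, diff=0 [OK], height=0
  node 30: h_left=1, h_right=0, diff=1 [OK], height=2
  node 9: h_left=2, h_right=2, diff=0 [OK], height=3
All nodes satisfy the balance condition.
Result: Balanced


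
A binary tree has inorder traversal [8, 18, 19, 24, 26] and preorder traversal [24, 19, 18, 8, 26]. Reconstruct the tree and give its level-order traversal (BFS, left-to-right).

Inorder:  [8, 18, 19, 24, 26]
Preorder: [24, 19, 18, 8, 26]
Algorithm: preorder visits root first, so consume preorder in order;
for each root, split the current inorder slice at that value into
left-subtree inorder and right-subtree inorder, then recurse.
Recursive splits:
  root=24; inorder splits into left=[8, 18, 19], right=[26]
  root=19; inorder splits into left=[8, 18], right=[]
  root=18; inorder splits into left=[8], right=[]
  root=8; inorder splits into left=[], right=[]
  root=26; inorder splits into left=[], right=[]
Reconstructed level-order: [24, 19, 26, 18, 8]


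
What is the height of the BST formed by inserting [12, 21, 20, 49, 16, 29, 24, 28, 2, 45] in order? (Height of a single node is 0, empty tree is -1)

Insertion order: [12, 21, 20, 49, 16, 29, 24, 28, 2, 45]
Tree (level-order array): [12, 2, 21, None, None, 20, 49, 16, None, 29, None, None, None, 24, 45, None, 28]
Compute height bottom-up (empty subtree = -1):
  height(2) = 1 + max(-1, -1) = 0
  height(16) = 1 + max(-1, -1) = 0
  height(20) = 1 + max(0, -1) = 1
  height(28) = 1 + max(-1, -1) = 0
  height(24) = 1 + max(-1, 0) = 1
  height(45) = 1 + max(-1, -1) = 0
  height(29) = 1 + max(1, 0) = 2
  height(49) = 1 + max(2, -1) = 3
  height(21) = 1 + max(1, 3) = 4
  height(12) = 1 + max(0, 4) = 5
Height = 5


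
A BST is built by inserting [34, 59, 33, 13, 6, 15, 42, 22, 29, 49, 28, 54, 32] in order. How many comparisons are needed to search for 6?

Search path for 6: 34 -> 33 -> 13 -> 6
Found: True
Comparisons: 4


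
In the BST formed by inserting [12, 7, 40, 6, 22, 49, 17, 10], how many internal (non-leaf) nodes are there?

Tree built from: [12, 7, 40, 6, 22, 49, 17, 10]
Tree (level-order array): [12, 7, 40, 6, 10, 22, 49, None, None, None, None, 17]
Rule: An internal node has at least one child.
Per-node child counts:
  node 12: 2 child(ren)
  node 7: 2 child(ren)
  node 6: 0 child(ren)
  node 10: 0 child(ren)
  node 40: 2 child(ren)
  node 22: 1 child(ren)
  node 17: 0 child(ren)
  node 49: 0 child(ren)
Matching nodes: [12, 7, 40, 22]
Count of internal (non-leaf) nodes: 4


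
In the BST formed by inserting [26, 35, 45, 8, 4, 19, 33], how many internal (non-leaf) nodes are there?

Tree built from: [26, 35, 45, 8, 4, 19, 33]
Tree (level-order array): [26, 8, 35, 4, 19, 33, 45]
Rule: An internal node has at least one child.
Per-node child counts:
  node 26: 2 child(ren)
  node 8: 2 child(ren)
  node 4: 0 child(ren)
  node 19: 0 child(ren)
  node 35: 2 child(ren)
  node 33: 0 child(ren)
  node 45: 0 child(ren)
Matching nodes: [26, 8, 35]
Count of internal (non-leaf) nodes: 3


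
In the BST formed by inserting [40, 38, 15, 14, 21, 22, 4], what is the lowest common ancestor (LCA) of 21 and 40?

Tree insertion order: [40, 38, 15, 14, 21, 22, 4]
Tree (level-order array): [40, 38, None, 15, None, 14, 21, 4, None, None, 22]
In a BST, the LCA of p=21, q=40 is the first node v on the
root-to-leaf path with p <= v <= q (go left if both < v, right if both > v).
Walk from root:
  at 40: 21 <= 40 <= 40, this is the LCA
LCA = 40


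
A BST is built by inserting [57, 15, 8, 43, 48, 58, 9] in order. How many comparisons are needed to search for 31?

Search path for 31: 57 -> 15 -> 43
Found: False
Comparisons: 3


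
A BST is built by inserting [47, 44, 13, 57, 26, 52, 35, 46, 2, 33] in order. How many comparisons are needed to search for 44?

Search path for 44: 47 -> 44
Found: True
Comparisons: 2


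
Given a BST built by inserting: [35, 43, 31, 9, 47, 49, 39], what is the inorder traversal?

Tree insertion order: [35, 43, 31, 9, 47, 49, 39]
Tree (level-order array): [35, 31, 43, 9, None, 39, 47, None, None, None, None, None, 49]
Inorder traversal: [9, 31, 35, 39, 43, 47, 49]


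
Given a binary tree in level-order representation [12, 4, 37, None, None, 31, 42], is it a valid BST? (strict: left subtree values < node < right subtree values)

Level-order array: [12, 4, 37, None, None, 31, 42]
Validate using subtree bounds (lo, hi): at each node, require lo < value < hi,
then recurse left with hi=value and right with lo=value.
Preorder trace (stopping at first violation):
  at node 12 with bounds (-inf, +inf): OK
  at node 4 with bounds (-inf, 12): OK
  at node 37 with bounds (12, +inf): OK
  at node 31 with bounds (12, 37): OK
  at node 42 with bounds (37, +inf): OK
No violation found at any node.
Result: Valid BST


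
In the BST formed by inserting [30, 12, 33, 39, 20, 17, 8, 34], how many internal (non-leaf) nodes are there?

Tree built from: [30, 12, 33, 39, 20, 17, 8, 34]
Tree (level-order array): [30, 12, 33, 8, 20, None, 39, None, None, 17, None, 34]
Rule: An internal node has at least one child.
Per-node child counts:
  node 30: 2 child(ren)
  node 12: 2 child(ren)
  node 8: 0 child(ren)
  node 20: 1 child(ren)
  node 17: 0 child(ren)
  node 33: 1 child(ren)
  node 39: 1 child(ren)
  node 34: 0 child(ren)
Matching nodes: [30, 12, 20, 33, 39]
Count of internal (non-leaf) nodes: 5


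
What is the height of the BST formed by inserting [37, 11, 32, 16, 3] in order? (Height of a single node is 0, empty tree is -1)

Insertion order: [37, 11, 32, 16, 3]
Tree (level-order array): [37, 11, None, 3, 32, None, None, 16]
Compute height bottom-up (empty subtree = -1):
  height(3) = 1 + max(-1, -1) = 0
  height(16) = 1 + max(-1, -1) = 0
  height(32) = 1 + max(0, -1) = 1
  height(11) = 1 + max(0, 1) = 2
  height(37) = 1 + max(2, -1) = 3
Height = 3


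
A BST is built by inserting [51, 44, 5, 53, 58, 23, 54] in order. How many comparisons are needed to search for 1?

Search path for 1: 51 -> 44 -> 5
Found: False
Comparisons: 3


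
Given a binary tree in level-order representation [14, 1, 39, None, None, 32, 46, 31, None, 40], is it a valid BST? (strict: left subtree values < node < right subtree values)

Level-order array: [14, 1, 39, None, None, 32, 46, 31, None, 40]
Validate using subtree bounds (lo, hi): at each node, require lo < value < hi,
then recurse left with hi=value and right with lo=value.
Preorder trace (stopping at first violation):
  at node 14 with bounds (-inf, +inf): OK
  at node 1 with bounds (-inf, 14): OK
  at node 39 with bounds (14, +inf): OK
  at node 32 with bounds (14, 39): OK
  at node 31 with bounds (14, 32): OK
  at node 46 with bounds (39, +inf): OK
  at node 40 with bounds (39, 46): OK
No violation found at any node.
Result: Valid BST


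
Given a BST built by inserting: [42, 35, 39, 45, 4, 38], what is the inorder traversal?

Tree insertion order: [42, 35, 39, 45, 4, 38]
Tree (level-order array): [42, 35, 45, 4, 39, None, None, None, None, 38]
Inorder traversal: [4, 35, 38, 39, 42, 45]


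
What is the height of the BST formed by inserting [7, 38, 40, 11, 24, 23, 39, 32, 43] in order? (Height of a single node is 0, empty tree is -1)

Insertion order: [7, 38, 40, 11, 24, 23, 39, 32, 43]
Tree (level-order array): [7, None, 38, 11, 40, None, 24, 39, 43, 23, 32]
Compute height bottom-up (empty subtree = -1):
  height(23) = 1 + max(-1, -1) = 0
  height(32) = 1 + max(-1, -1) = 0
  height(24) = 1 + max(0, 0) = 1
  height(11) = 1 + max(-1, 1) = 2
  height(39) = 1 + max(-1, -1) = 0
  height(43) = 1 + max(-1, -1) = 0
  height(40) = 1 + max(0, 0) = 1
  height(38) = 1 + max(2, 1) = 3
  height(7) = 1 + max(-1, 3) = 4
Height = 4


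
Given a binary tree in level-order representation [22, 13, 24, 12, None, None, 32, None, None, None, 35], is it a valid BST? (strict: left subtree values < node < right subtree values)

Level-order array: [22, 13, 24, 12, None, None, 32, None, None, None, 35]
Validate using subtree bounds (lo, hi): at each node, require lo < value < hi,
then recurse left with hi=value and right with lo=value.
Preorder trace (stopping at first violation):
  at node 22 with bounds (-inf, +inf): OK
  at node 13 with bounds (-inf, 22): OK
  at node 12 with bounds (-inf, 13): OK
  at node 24 with bounds (22, +inf): OK
  at node 32 with bounds (24, +inf): OK
  at node 35 with bounds (32, +inf): OK
No violation found at any node.
Result: Valid BST


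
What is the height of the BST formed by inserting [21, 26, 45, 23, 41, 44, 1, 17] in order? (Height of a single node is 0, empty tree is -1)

Insertion order: [21, 26, 45, 23, 41, 44, 1, 17]
Tree (level-order array): [21, 1, 26, None, 17, 23, 45, None, None, None, None, 41, None, None, 44]
Compute height bottom-up (empty subtree = -1):
  height(17) = 1 + max(-1, -1) = 0
  height(1) = 1 + max(-1, 0) = 1
  height(23) = 1 + max(-1, -1) = 0
  height(44) = 1 + max(-1, -1) = 0
  height(41) = 1 + max(-1, 0) = 1
  height(45) = 1 + max(1, -1) = 2
  height(26) = 1 + max(0, 2) = 3
  height(21) = 1 + max(1, 3) = 4
Height = 4


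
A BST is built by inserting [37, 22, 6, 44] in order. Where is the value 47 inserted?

Starting tree (level order): [37, 22, 44, 6]
Insertion path: 37 -> 44
Result: insert 47 as right child of 44
Final tree (level order): [37, 22, 44, 6, None, None, 47]


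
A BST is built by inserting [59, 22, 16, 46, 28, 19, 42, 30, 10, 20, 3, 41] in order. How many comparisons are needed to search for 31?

Search path for 31: 59 -> 22 -> 46 -> 28 -> 42 -> 30 -> 41
Found: False
Comparisons: 7


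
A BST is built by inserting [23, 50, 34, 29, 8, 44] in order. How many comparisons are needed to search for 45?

Search path for 45: 23 -> 50 -> 34 -> 44
Found: False
Comparisons: 4


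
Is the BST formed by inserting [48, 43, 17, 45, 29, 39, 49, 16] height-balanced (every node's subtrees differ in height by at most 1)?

Tree (level-order array): [48, 43, 49, 17, 45, None, None, 16, 29, None, None, None, None, None, 39]
Definition: a tree is height-balanced if, at every node, |h(left) - h(right)| <= 1 (empty subtree has height -1).
Bottom-up per-node check:
  node 16: h_left=-1, h_right=-1, diff=0 [OK], height=0
  node 39: h_left=-1, h_right=-1, diff=0 [OK], height=0
  node 29: h_left=-1, h_right=0, diff=1 [OK], height=1
  node 17: h_left=0, h_right=1, diff=1 [OK], height=2
  node 45: h_left=-1, h_right=-1, diff=0 [OK], height=0
  node 43: h_left=2, h_right=0, diff=2 [FAIL (|2-0|=2 > 1)], height=3
  node 49: h_left=-1, h_right=-1, diff=0 [OK], height=0
  node 48: h_left=3, h_right=0, diff=3 [FAIL (|3-0|=3 > 1)], height=4
Node 43 violates the condition: |2 - 0| = 2 > 1.
Result: Not balanced


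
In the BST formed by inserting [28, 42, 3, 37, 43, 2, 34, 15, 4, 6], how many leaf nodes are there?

Tree built from: [28, 42, 3, 37, 43, 2, 34, 15, 4, 6]
Tree (level-order array): [28, 3, 42, 2, 15, 37, 43, None, None, 4, None, 34, None, None, None, None, 6]
Rule: A leaf has 0 children.
Per-node child counts:
  node 28: 2 child(ren)
  node 3: 2 child(ren)
  node 2: 0 child(ren)
  node 15: 1 child(ren)
  node 4: 1 child(ren)
  node 6: 0 child(ren)
  node 42: 2 child(ren)
  node 37: 1 child(ren)
  node 34: 0 child(ren)
  node 43: 0 child(ren)
Matching nodes: [2, 6, 34, 43]
Count of leaf nodes: 4


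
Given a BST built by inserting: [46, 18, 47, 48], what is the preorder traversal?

Tree insertion order: [46, 18, 47, 48]
Tree (level-order array): [46, 18, 47, None, None, None, 48]
Preorder traversal: [46, 18, 47, 48]


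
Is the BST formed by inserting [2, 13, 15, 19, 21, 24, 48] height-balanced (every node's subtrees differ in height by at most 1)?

Tree (level-order array): [2, None, 13, None, 15, None, 19, None, 21, None, 24, None, 48]
Definition: a tree is height-balanced if, at every node, |h(left) - h(right)| <= 1 (empty subtree has height -1).
Bottom-up per-node check:
  node 48: h_left=-1, h_right=-1, diff=0 [OK], height=0
  node 24: h_left=-1, h_right=0, diff=1 [OK], height=1
  node 21: h_left=-1, h_right=1, diff=2 [FAIL (|-1-1|=2 > 1)], height=2
  node 19: h_left=-1, h_right=2, diff=3 [FAIL (|-1-2|=3 > 1)], height=3
  node 15: h_left=-1, h_right=3, diff=4 [FAIL (|-1-3|=4 > 1)], height=4
  node 13: h_left=-1, h_right=4, diff=5 [FAIL (|-1-4|=5 > 1)], height=5
  node 2: h_left=-1, h_right=5, diff=6 [FAIL (|-1-5|=6 > 1)], height=6
Node 21 violates the condition: |-1 - 1| = 2 > 1.
Result: Not balanced


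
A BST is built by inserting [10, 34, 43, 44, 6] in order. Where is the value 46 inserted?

Starting tree (level order): [10, 6, 34, None, None, None, 43, None, 44]
Insertion path: 10 -> 34 -> 43 -> 44
Result: insert 46 as right child of 44
Final tree (level order): [10, 6, 34, None, None, None, 43, None, 44, None, 46]


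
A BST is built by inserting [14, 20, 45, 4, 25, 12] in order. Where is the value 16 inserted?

Starting tree (level order): [14, 4, 20, None, 12, None, 45, None, None, 25]
Insertion path: 14 -> 20
Result: insert 16 as left child of 20
Final tree (level order): [14, 4, 20, None, 12, 16, 45, None, None, None, None, 25]


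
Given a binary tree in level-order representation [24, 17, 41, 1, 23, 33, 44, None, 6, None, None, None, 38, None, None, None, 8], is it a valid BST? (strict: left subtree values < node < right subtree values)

Level-order array: [24, 17, 41, 1, 23, 33, 44, None, 6, None, None, None, 38, None, None, None, 8]
Validate using subtree bounds (lo, hi): at each node, require lo < value < hi,
then recurse left with hi=value and right with lo=value.
Preorder trace (stopping at first violation):
  at node 24 with bounds (-inf, +inf): OK
  at node 17 with bounds (-inf, 24): OK
  at node 1 with bounds (-inf, 17): OK
  at node 6 with bounds (1, 17): OK
  at node 8 with bounds (6, 17): OK
  at node 23 with bounds (17, 24): OK
  at node 41 with bounds (24, +inf): OK
  at node 33 with bounds (24, 41): OK
  at node 38 with bounds (33, 41): OK
  at node 44 with bounds (41, +inf): OK
No violation found at any node.
Result: Valid BST


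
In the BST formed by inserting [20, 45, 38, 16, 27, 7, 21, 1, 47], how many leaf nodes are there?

Tree built from: [20, 45, 38, 16, 27, 7, 21, 1, 47]
Tree (level-order array): [20, 16, 45, 7, None, 38, 47, 1, None, 27, None, None, None, None, None, 21]
Rule: A leaf has 0 children.
Per-node child counts:
  node 20: 2 child(ren)
  node 16: 1 child(ren)
  node 7: 1 child(ren)
  node 1: 0 child(ren)
  node 45: 2 child(ren)
  node 38: 1 child(ren)
  node 27: 1 child(ren)
  node 21: 0 child(ren)
  node 47: 0 child(ren)
Matching nodes: [1, 21, 47]
Count of leaf nodes: 3


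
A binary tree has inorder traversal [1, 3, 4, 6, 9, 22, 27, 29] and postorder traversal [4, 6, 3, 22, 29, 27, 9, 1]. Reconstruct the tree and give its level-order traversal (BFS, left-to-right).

Inorder:   [1, 3, 4, 6, 9, 22, 27, 29]
Postorder: [4, 6, 3, 22, 29, 27, 9, 1]
Algorithm: postorder visits root last, so walk postorder right-to-left;
each value is the root of the current inorder slice — split it at that
value, recurse on the right subtree first, then the left.
Recursive splits:
  root=1; inorder splits into left=[], right=[3, 4, 6, 9, 22, 27, 29]
  root=9; inorder splits into left=[3, 4, 6], right=[22, 27, 29]
  root=27; inorder splits into left=[22], right=[29]
  root=29; inorder splits into left=[], right=[]
  root=22; inorder splits into left=[], right=[]
  root=3; inorder splits into left=[], right=[4, 6]
  root=6; inorder splits into left=[4], right=[]
  root=4; inorder splits into left=[], right=[]
Reconstructed level-order: [1, 9, 3, 27, 6, 22, 29, 4]


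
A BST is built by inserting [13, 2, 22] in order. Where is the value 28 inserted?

Starting tree (level order): [13, 2, 22]
Insertion path: 13 -> 22
Result: insert 28 as right child of 22
Final tree (level order): [13, 2, 22, None, None, None, 28]


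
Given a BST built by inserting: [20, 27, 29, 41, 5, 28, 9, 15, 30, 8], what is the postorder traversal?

Tree insertion order: [20, 27, 29, 41, 5, 28, 9, 15, 30, 8]
Tree (level-order array): [20, 5, 27, None, 9, None, 29, 8, 15, 28, 41, None, None, None, None, None, None, 30]
Postorder traversal: [8, 15, 9, 5, 28, 30, 41, 29, 27, 20]


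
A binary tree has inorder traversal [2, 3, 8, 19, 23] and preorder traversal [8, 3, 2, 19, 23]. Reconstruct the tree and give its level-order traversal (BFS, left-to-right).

Inorder:  [2, 3, 8, 19, 23]
Preorder: [8, 3, 2, 19, 23]
Algorithm: preorder visits root first, so consume preorder in order;
for each root, split the current inorder slice at that value into
left-subtree inorder and right-subtree inorder, then recurse.
Recursive splits:
  root=8; inorder splits into left=[2, 3], right=[19, 23]
  root=3; inorder splits into left=[2], right=[]
  root=2; inorder splits into left=[], right=[]
  root=19; inorder splits into left=[], right=[23]
  root=23; inorder splits into left=[], right=[]
Reconstructed level-order: [8, 3, 19, 2, 23]


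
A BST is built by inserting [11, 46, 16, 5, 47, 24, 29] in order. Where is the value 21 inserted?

Starting tree (level order): [11, 5, 46, None, None, 16, 47, None, 24, None, None, None, 29]
Insertion path: 11 -> 46 -> 16 -> 24
Result: insert 21 as left child of 24
Final tree (level order): [11, 5, 46, None, None, 16, 47, None, 24, None, None, 21, 29]


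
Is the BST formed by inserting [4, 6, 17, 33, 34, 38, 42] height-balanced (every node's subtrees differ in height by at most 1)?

Tree (level-order array): [4, None, 6, None, 17, None, 33, None, 34, None, 38, None, 42]
Definition: a tree is height-balanced if, at every node, |h(left) - h(right)| <= 1 (empty subtree has height -1).
Bottom-up per-node check:
  node 42: h_left=-1, h_right=-1, diff=0 [OK], height=0
  node 38: h_left=-1, h_right=0, diff=1 [OK], height=1
  node 34: h_left=-1, h_right=1, diff=2 [FAIL (|-1-1|=2 > 1)], height=2
  node 33: h_left=-1, h_right=2, diff=3 [FAIL (|-1-2|=3 > 1)], height=3
  node 17: h_left=-1, h_right=3, diff=4 [FAIL (|-1-3|=4 > 1)], height=4
  node 6: h_left=-1, h_right=4, diff=5 [FAIL (|-1-4|=5 > 1)], height=5
  node 4: h_left=-1, h_right=5, diff=6 [FAIL (|-1-5|=6 > 1)], height=6
Node 34 violates the condition: |-1 - 1| = 2 > 1.
Result: Not balanced


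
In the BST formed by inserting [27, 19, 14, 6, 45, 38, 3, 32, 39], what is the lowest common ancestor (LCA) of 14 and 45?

Tree insertion order: [27, 19, 14, 6, 45, 38, 3, 32, 39]
Tree (level-order array): [27, 19, 45, 14, None, 38, None, 6, None, 32, 39, 3]
In a BST, the LCA of p=14, q=45 is the first node v on the
root-to-leaf path with p <= v <= q (go left if both < v, right if both > v).
Walk from root:
  at 27: 14 <= 27 <= 45, this is the LCA
LCA = 27


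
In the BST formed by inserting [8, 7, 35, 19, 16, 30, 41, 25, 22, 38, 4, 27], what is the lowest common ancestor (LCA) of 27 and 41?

Tree insertion order: [8, 7, 35, 19, 16, 30, 41, 25, 22, 38, 4, 27]
Tree (level-order array): [8, 7, 35, 4, None, 19, 41, None, None, 16, 30, 38, None, None, None, 25, None, None, None, 22, 27]
In a BST, the LCA of p=27, q=41 is the first node v on the
root-to-leaf path with p <= v <= q (go left if both < v, right if both > v).
Walk from root:
  at 8: both 27 and 41 > 8, go right
  at 35: 27 <= 35 <= 41, this is the LCA
LCA = 35


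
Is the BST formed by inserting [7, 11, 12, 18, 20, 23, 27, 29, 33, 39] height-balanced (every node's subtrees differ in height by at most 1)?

Tree (level-order array): [7, None, 11, None, 12, None, 18, None, 20, None, 23, None, 27, None, 29, None, 33, None, 39]
Definition: a tree is height-balanced if, at every node, |h(left) - h(right)| <= 1 (empty subtree has height -1).
Bottom-up per-node check:
  node 39: h_left=-1, h_right=-1, diff=0 [OK], height=0
  node 33: h_left=-1, h_right=0, diff=1 [OK], height=1
  node 29: h_left=-1, h_right=1, diff=2 [FAIL (|-1-1|=2 > 1)], height=2
  node 27: h_left=-1, h_right=2, diff=3 [FAIL (|-1-2|=3 > 1)], height=3
  node 23: h_left=-1, h_right=3, diff=4 [FAIL (|-1-3|=4 > 1)], height=4
  node 20: h_left=-1, h_right=4, diff=5 [FAIL (|-1-4|=5 > 1)], height=5
  node 18: h_left=-1, h_right=5, diff=6 [FAIL (|-1-5|=6 > 1)], height=6
  node 12: h_left=-1, h_right=6, diff=7 [FAIL (|-1-6|=7 > 1)], height=7
  node 11: h_left=-1, h_right=7, diff=8 [FAIL (|-1-7|=8 > 1)], height=8
  node 7: h_left=-1, h_right=8, diff=9 [FAIL (|-1-8|=9 > 1)], height=9
Node 29 violates the condition: |-1 - 1| = 2 > 1.
Result: Not balanced


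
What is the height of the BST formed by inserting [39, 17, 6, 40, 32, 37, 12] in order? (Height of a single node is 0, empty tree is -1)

Insertion order: [39, 17, 6, 40, 32, 37, 12]
Tree (level-order array): [39, 17, 40, 6, 32, None, None, None, 12, None, 37]
Compute height bottom-up (empty subtree = -1):
  height(12) = 1 + max(-1, -1) = 0
  height(6) = 1 + max(-1, 0) = 1
  height(37) = 1 + max(-1, -1) = 0
  height(32) = 1 + max(-1, 0) = 1
  height(17) = 1 + max(1, 1) = 2
  height(40) = 1 + max(-1, -1) = 0
  height(39) = 1 + max(2, 0) = 3
Height = 3


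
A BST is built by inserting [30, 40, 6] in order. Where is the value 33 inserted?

Starting tree (level order): [30, 6, 40]
Insertion path: 30 -> 40
Result: insert 33 as left child of 40
Final tree (level order): [30, 6, 40, None, None, 33]


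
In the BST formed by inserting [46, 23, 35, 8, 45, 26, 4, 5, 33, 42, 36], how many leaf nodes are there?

Tree built from: [46, 23, 35, 8, 45, 26, 4, 5, 33, 42, 36]
Tree (level-order array): [46, 23, None, 8, 35, 4, None, 26, 45, None, 5, None, 33, 42, None, None, None, None, None, 36]
Rule: A leaf has 0 children.
Per-node child counts:
  node 46: 1 child(ren)
  node 23: 2 child(ren)
  node 8: 1 child(ren)
  node 4: 1 child(ren)
  node 5: 0 child(ren)
  node 35: 2 child(ren)
  node 26: 1 child(ren)
  node 33: 0 child(ren)
  node 45: 1 child(ren)
  node 42: 1 child(ren)
  node 36: 0 child(ren)
Matching nodes: [5, 33, 36]
Count of leaf nodes: 3


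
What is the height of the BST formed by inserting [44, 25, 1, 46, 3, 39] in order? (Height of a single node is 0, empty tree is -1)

Insertion order: [44, 25, 1, 46, 3, 39]
Tree (level-order array): [44, 25, 46, 1, 39, None, None, None, 3]
Compute height bottom-up (empty subtree = -1):
  height(3) = 1 + max(-1, -1) = 0
  height(1) = 1 + max(-1, 0) = 1
  height(39) = 1 + max(-1, -1) = 0
  height(25) = 1 + max(1, 0) = 2
  height(46) = 1 + max(-1, -1) = 0
  height(44) = 1 + max(2, 0) = 3
Height = 3


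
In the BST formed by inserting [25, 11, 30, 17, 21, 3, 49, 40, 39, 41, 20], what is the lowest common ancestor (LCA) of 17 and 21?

Tree insertion order: [25, 11, 30, 17, 21, 3, 49, 40, 39, 41, 20]
Tree (level-order array): [25, 11, 30, 3, 17, None, 49, None, None, None, 21, 40, None, 20, None, 39, 41]
In a BST, the LCA of p=17, q=21 is the first node v on the
root-to-leaf path with p <= v <= q (go left if both < v, right if both > v).
Walk from root:
  at 25: both 17 and 21 < 25, go left
  at 11: both 17 and 21 > 11, go right
  at 17: 17 <= 17 <= 21, this is the LCA
LCA = 17


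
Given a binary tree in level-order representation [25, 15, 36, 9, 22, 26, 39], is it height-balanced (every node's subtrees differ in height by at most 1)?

Tree (level-order array): [25, 15, 36, 9, 22, 26, 39]
Definition: a tree is height-balanced if, at every node, |h(left) - h(right)| <= 1 (empty subtree has height -1).
Bottom-up per-node check:
  node 9: h_left=-1, h_right=-1, diff=0 [OK], height=0
  node 22: h_left=-1, h_right=-1, diff=0 [OK], height=0
  node 15: h_left=0, h_right=0, diff=0 [OK], height=1
  node 26: h_left=-1, h_right=-1, diff=0 [OK], height=0
  node 39: h_left=-1, h_right=-1, diff=0 [OK], height=0
  node 36: h_left=0, h_right=0, diff=0 [OK], height=1
  node 25: h_left=1, h_right=1, diff=0 [OK], height=2
All nodes satisfy the balance condition.
Result: Balanced


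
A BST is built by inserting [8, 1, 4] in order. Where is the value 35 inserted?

Starting tree (level order): [8, 1, None, None, 4]
Insertion path: 8
Result: insert 35 as right child of 8
Final tree (level order): [8, 1, 35, None, 4]


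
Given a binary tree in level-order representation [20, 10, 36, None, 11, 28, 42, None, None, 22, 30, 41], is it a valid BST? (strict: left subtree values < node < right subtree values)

Level-order array: [20, 10, 36, None, 11, 28, 42, None, None, 22, 30, 41]
Validate using subtree bounds (lo, hi): at each node, require lo < value < hi,
then recurse left with hi=value and right with lo=value.
Preorder trace (stopping at first violation):
  at node 20 with bounds (-inf, +inf): OK
  at node 10 with bounds (-inf, 20): OK
  at node 11 with bounds (10, 20): OK
  at node 36 with bounds (20, +inf): OK
  at node 28 with bounds (20, 36): OK
  at node 22 with bounds (20, 28): OK
  at node 30 with bounds (28, 36): OK
  at node 42 with bounds (36, +inf): OK
  at node 41 with bounds (36, 42): OK
No violation found at any node.
Result: Valid BST


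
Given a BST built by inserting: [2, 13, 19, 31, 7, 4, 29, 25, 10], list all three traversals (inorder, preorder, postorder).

Tree insertion order: [2, 13, 19, 31, 7, 4, 29, 25, 10]
Tree (level-order array): [2, None, 13, 7, 19, 4, 10, None, 31, None, None, None, None, 29, None, 25]
Inorder (L, root, R): [2, 4, 7, 10, 13, 19, 25, 29, 31]
Preorder (root, L, R): [2, 13, 7, 4, 10, 19, 31, 29, 25]
Postorder (L, R, root): [4, 10, 7, 25, 29, 31, 19, 13, 2]


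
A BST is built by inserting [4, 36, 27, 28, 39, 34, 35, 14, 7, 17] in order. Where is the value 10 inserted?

Starting tree (level order): [4, None, 36, 27, 39, 14, 28, None, None, 7, 17, None, 34, None, None, None, None, None, 35]
Insertion path: 4 -> 36 -> 27 -> 14 -> 7
Result: insert 10 as right child of 7
Final tree (level order): [4, None, 36, 27, 39, 14, 28, None, None, 7, 17, None, 34, None, 10, None, None, None, 35]


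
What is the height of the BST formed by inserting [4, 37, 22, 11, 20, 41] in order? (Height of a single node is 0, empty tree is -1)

Insertion order: [4, 37, 22, 11, 20, 41]
Tree (level-order array): [4, None, 37, 22, 41, 11, None, None, None, None, 20]
Compute height bottom-up (empty subtree = -1):
  height(20) = 1 + max(-1, -1) = 0
  height(11) = 1 + max(-1, 0) = 1
  height(22) = 1 + max(1, -1) = 2
  height(41) = 1 + max(-1, -1) = 0
  height(37) = 1 + max(2, 0) = 3
  height(4) = 1 + max(-1, 3) = 4
Height = 4


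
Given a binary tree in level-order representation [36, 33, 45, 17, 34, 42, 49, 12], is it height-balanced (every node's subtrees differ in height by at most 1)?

Tree (level-order array): [36, 33, 45, 17, 34, 42, 49, 12]
Definition: a tree is height-balanced if, at every node, |h(left) - h(right)| <= 1 (empty subtree has height -1).
Bottom-up per-node check:
  node 12: h_left=-1, h_right=-1, diff=0 [OK], height=0
  node 17: h_left=0, h_right=-1, diff=1 [OK], height=1
  node 34: h_left=-1, h_right=-1, diff=0 [OK], height=0
  node 33: h_left=1, h_right=0, diff=1 [OK], height=2
  node 42: h_left=-1, h_right=-1, diff=0 [OK], height=0
  node 49: h_left=-1, h_right=-1, diff=0 [OK], height=0
  node 45: h_left=0, h_right=0, diff=0 [OK], height=1
  node 36: h_left=2, h_right=1, diff=1 [OK], height=3
All nodes satisfy the balance condition.
Result: Balanced
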